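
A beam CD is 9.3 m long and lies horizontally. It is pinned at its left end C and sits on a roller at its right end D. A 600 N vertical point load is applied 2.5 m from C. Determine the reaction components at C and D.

C_x = 0, C_y = 438.7 N, D_y = 161.3 N

Moments about C: D_y·9.3 − 600·2.5 = 0 → D_y = 1500/9.3 = 161.29 ≈ 161.3 N.
ΣF_y = 0: C_y + 161.29 − 600 = 0 → C_y = 438.7 N.
ΣF_x = 0: no horizontal applied forces, so C_x = 0.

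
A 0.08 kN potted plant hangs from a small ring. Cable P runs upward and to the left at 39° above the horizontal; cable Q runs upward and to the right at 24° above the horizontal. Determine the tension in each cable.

ΣF_x = 0: −T_P·cos39° + T_Q·cos24° = 0 → T_Q = 0.850692·T_P.
ΣF_y = 0: T_P·sin39° + T_Q·sin24° = 0.08.
Substitute: T_P·(0.62932 + 0.850692·0.406737) = 0.08 → T_P = 0.0820237 ≈ 0.08202 kN.
Then T_Q = 0.850692 × 0.0820237 = 0.06978 kN.

T_P = 0.08202 kN, T_Q = 0.06978 kN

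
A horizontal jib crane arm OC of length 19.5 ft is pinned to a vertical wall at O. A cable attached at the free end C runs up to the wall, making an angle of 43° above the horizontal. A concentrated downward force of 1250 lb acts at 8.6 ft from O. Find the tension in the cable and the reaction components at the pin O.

ΣM about O: T·sin43°·19.5 − 1250·8.6 = 0 → T = 10750/(19.5·0.681998) = 808.334 ≈ 808.3 lb.
ΣF_x = 0: O_x − T·cos43° = 0 → O_x = 808.334 × 0.731354 = 591.2 lb.
ΣF_y = 0: O_y + T·sin43° − 1250 = 0 → O_y = 1250 − 808.334 × 0.681998 = 698.7 lb.

T = 808.3 lb, O_x = 591.2 lb, O_y = 698.7 lb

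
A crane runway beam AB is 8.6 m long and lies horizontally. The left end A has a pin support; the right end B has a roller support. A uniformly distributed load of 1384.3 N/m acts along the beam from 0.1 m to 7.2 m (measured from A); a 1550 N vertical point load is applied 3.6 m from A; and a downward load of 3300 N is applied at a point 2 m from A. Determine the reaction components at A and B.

Resultant of the distributed load: 1384.3 × 7.1 = 9828.53 N at 3.65 m from A.
Taking moments about A: B_y·8.6 − (1384.3·7.1)·3.65 − 1550·3.6 − 3300·2 = 0 → B_y = 48054.1345/8.6 = 5587.69 ≈ 5588 N.
ΣF_y = 0: A_y + 5587.69 − 1384.3·7.1 − 1550 − 3300 = 0 → A_y = 9091 N.
ΣF_x = 0: no horizontal applied forces, so A_x = 0.

A_x = 0, A_y = 9091 N, B_y = 5588 N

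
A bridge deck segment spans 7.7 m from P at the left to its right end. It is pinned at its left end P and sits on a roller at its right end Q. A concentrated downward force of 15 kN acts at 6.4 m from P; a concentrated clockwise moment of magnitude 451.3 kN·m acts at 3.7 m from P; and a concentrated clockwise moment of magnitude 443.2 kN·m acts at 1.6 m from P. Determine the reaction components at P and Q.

P_x = 0, P_y = -113.6 kN, Q_y = 128.6 kN

ΣM about P: Q_y·7.7 − 15·6.4 − 451.3 − 443.2 = 0 → Q_y = 990.5/7.7 = 128.636 ≈ 128.6 kN.
ΣF_y = 0: P_y + 128.636 − 15 = 0 → P_y = -113.6 kN.
ΣF_x = 0: no horizontal applied forces, so P_x = 0.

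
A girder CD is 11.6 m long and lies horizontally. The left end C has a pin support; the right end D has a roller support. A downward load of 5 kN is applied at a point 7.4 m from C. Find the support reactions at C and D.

ΣM about C: D_y·11.6 − 5·7.4 = 0 → D_y = 37/11.6 = 3.18966 ≈ 3.190 kN.
ΣF_y = 0: C_y + 3.18966 − 5 = 0 → C_y = 1.810 kN.
ΣF_x = 0: no horizontal applied forces, so C_x = 0.

C_x = 0, C_y = 1.810 kN, D_y = 3.190 kN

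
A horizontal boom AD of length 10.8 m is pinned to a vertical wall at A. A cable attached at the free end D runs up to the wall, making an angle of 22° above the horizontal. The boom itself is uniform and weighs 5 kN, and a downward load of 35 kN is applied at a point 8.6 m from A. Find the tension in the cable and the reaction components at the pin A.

ΣM about A: T·sin22°·10.8 − 5·5.4 − 35·8.6 = 0 → T = 328/(10.8·0.374607) = 81.0726 ≈ 81.07 kN.
ΣF_x = 0: A_x − T·cos22° = 0 → A_x = 81.0726 × 0.927184 = 75.17 kN.
ΣF_y = 0: A_y + T·sin22° − 5 − 35 = 0 → A_y = 40 − 81.0726 × 0.374607 = 9.630 kN.

T = 81.07 kN, A_x = 75.17 kN, A_y = 9.630 kN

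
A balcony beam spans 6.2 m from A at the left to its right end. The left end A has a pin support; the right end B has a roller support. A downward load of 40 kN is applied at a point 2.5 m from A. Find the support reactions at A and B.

ΣM about A: B_y·6.2 − 40·2.5 = 0 → B_y = 100/6.2 = 16.129 ≈ 16.13 kN.
ΣF_y = 0: A_y + 16.129 − 40 = 0 → A_y = 23.87 kN.
ΣF_x = 0: no horizontal applied forces, so A_x = 0.

A_x = 0, A_y = 23.87 kN, B_y = 16.13 kN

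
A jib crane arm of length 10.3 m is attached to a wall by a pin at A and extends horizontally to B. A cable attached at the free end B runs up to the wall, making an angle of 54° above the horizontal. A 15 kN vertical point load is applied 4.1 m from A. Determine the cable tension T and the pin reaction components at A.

T = 7.380 kN, A_x = 4.338 kN, A_y = 9.029 kN

ΣM about A: T·sin54°·10.3 − 15·4.1 = 0 → T = 61.5/(10.3·0.809017) = 7.38041 ≈ 7.380 kN.
ΣF_x = 0: A_x − T·cos54° = 0 → A_x = 7.38041 × 0.587785 = 4.338 kN.
ΣF_y = 0: A_y + T·sin54° − 15 = 0 → A_y = 15 − 7.38041 × 0.809017 = 9.029 kN.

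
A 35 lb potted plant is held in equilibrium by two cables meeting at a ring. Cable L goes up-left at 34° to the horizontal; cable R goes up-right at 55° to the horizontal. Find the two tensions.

ΣF_x = 0: −T_L·cos34° + T_R·cos55° = 0 → T_R = 1.44538·T_L.
ΣF_y = 0: T_L·sin34° + T_R·sin55° = 35.
Substitute: T_L·(0.559193 + 1.44538·0.819152) = 35 → T_L = 20.0783 ≈ 20.08 lb.
Then T_R = 1.44538 × 20.0783 = 29.02 lb.

T_L = 20.08 lb, T_R = 29.02 lb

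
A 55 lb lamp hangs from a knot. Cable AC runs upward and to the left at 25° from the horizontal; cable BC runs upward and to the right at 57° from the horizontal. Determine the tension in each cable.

T_AC = 30.25 lb, T_BC = 50.34 lb

ΣF_x = 0: −T_AC·cos25° + T_BC·cos57° = 0 → T_BC = 1.66405·T_AC.
ΣF_y = 0: T_AC·sin25° + T_BC·sin57° = 55.
Substitute: T_AC·(0.422618 + 1.66405·0.838671) = 55 → T_AC = 30.2496 ≈ 30.25 lb.
Then T_BC = 1.66405 × 30.2496 = 50.34 lb.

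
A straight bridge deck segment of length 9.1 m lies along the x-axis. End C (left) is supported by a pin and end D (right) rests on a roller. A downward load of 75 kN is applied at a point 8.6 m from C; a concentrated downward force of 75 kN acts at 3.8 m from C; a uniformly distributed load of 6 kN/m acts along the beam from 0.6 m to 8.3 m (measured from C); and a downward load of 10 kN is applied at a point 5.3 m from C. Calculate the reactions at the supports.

C_x = 0, C_y = 75.59 kN, D_y = 130.6 kN

Resultant of the distributed load: 6 × 7.7 = 46.2 kN at 4.45 m from C.
Moments about C: D_y·9.1 − 75·8.6 − 75·3.8 − (6·7.7)·4.45 − 10·5.3 = 0 → D_y = 1188.59/9.1 = 130.614 ≈ 130.6 kN.
ΣF_y = 0: C_y + 130.614 − 75 − 75 − 6·7.7 − 10 = 0 → C_y = 75.59 kN.
ΣF_x = 0: no horizontal applied forces, so C_x = 0.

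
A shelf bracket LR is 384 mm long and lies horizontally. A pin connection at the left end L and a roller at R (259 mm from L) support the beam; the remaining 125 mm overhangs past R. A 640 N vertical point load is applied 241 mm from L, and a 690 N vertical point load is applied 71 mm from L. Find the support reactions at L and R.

Moments about L: R_y·259 − 640·241 − 690·71 = 0 → R_y = 203230/259 = 784.672 ≈ 784.7 N.
ΣF_y = 0: L_y + 784.672 − 640 − 690 = 0 → L_y = 545.3 N.
ΣF_x = 0: no horizontal applied forces, so L_x = 0.

L_x = 0, L_y = 545.3 N, R_y = 784.7 N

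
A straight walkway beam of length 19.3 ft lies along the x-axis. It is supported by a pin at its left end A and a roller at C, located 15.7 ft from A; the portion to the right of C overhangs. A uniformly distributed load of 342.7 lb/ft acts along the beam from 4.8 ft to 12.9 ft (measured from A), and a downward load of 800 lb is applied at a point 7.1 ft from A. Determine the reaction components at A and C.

Resultant of the distributed load: 342.7 × 8.1 = 2775.87 lb at 8.85 ft from A.
Taking moments about A: C_y·15.7 − (342.7·8.1)·8.85 − 800·7.1 = 0 → C_y = 30246.4495/15.7 = 1926.53 ≈ 1927 lb.
ΣF_y = 0: A_y + 1926.53 − 342.7·8.1 − 800 = 0 → A_y = 1649 lb.
ΣF_x = 0: no horizontal applied forces, so A_x = 0.

A_x = 0, A_y = 1649 lb, C_y = 1927 lb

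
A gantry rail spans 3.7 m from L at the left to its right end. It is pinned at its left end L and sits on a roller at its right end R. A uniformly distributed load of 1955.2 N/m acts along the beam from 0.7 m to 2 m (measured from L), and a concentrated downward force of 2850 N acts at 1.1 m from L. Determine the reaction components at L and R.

Resultant of the distributed load: 1955.2 × 1.3 = 2541.76 N at 1.35 m from L.
ΣM about L: R_y·3.7 − (1955.2·1.3)·1.35 − 2850·1.1 = 0 → R_y = 6566.376/3.7 = 1774.7 ≈ 1775 N.
ΣF_y = 0: L_y + 1774.7 − 1955.2·1.3 − 2850 = 0 → L_y = 3617 N.
ΣF_x = 0: no horizontal applied forces, so L_x = 0.

L_x = 0, L_y = 3617 N, R_y = 1775 N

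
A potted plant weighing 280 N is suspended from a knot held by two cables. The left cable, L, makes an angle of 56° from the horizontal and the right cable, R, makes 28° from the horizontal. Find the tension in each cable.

ΣF_x = 0: −T_L·cos56° + T_R·cos28° = 0 → T_R = 0.633325·T_L.
ΣF_y = 0: T_L·sin56° + T_R·sin28° = 280.
Substitute: T_L·(0.829038 + 0.633325·0.469472) = 280 → T_L = 248.587 ≈ 248.6 N.
Then T_R = 0.633325 × 248.587 = 157.4 N.

T_L = 248.6 N, T_R = 157.4 N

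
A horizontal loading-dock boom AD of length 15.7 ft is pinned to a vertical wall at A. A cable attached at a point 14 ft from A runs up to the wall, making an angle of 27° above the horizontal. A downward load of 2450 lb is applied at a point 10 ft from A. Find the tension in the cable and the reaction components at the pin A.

ΣM about A: T·sin27°·14 − 2450·10 = 0 → T = 24500/(14·0.45399) = 3854.71 ≈ 3855 lb.
ΣF_x = 0: A_x − T·cos27° = 0 → A_x = 3854.71 × 0.891007 = 3435 lb.
ΣF_y = 0: A_y + T·sin27° − 2450 = 0 → A_y = 2450 − 3854.71 × 0.45399 = 700.0 lb.

T = 3855 lb, A_x = 3435 lb, A_y = 700.0 lb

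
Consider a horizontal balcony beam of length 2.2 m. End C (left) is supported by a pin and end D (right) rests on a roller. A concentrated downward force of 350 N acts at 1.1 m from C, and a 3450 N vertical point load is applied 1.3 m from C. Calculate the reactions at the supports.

Moments about C: D_y·2.2 − 350·1.1 − 3450·1.3 = 0 → D_y = 4870/2.2 = 2213.64 ≈ 2214 N.
ΣF_y = 0: C_y + 2213.64 − 350 − 3450 = 0 → C_y = 1586 N.
ΣF_x = 0: no horizontal applied forces, so C_x = 0.

C_x = 0, C_y = 1586 N, D_y = 2214 N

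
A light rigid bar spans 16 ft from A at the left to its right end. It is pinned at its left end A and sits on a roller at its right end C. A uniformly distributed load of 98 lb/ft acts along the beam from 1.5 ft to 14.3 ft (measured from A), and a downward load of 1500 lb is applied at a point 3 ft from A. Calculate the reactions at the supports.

Resultant of the distributed load: 98 × 12.8 = 1254.4 lb at 7.9 ft from A.
ΣM about A: C_y·16 − (98·12.8)·7.9 − 1500·3 = 0 → C_y = 14409.76/16 = 900.61 ≈ 900.6 lb.
ΣF_y = 0: A_y + 900.61 − 98·12.8 − 1500 = 0 → A_y = 1854 lb.
ΣF_x = 0: no horizontal applied forces, so A_x = 0.

A_x = 0, A_y = 1854 lb, C_y = 900.6 lb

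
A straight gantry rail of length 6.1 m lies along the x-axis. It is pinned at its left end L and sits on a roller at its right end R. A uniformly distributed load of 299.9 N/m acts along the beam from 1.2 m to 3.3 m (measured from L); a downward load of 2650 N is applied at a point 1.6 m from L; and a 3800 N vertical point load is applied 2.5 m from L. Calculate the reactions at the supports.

Resultant of the distributed load: 299.9 × 2.1 = 629.79 N at 2.25 m from L.
Taking moments about L: R_y·6.1 − (299.9·2.1)·2.25 − 2650·1.6 − 3800·2.5 = 0 → R_y = 15157.0275/6.1 = 2484.76 ≈ 2485 N.
ΣF_y = 0: L_y + 2484.76 − 299.9·2.1 − 2650 − 3800 = 0 → L_y = 4595 N.
ΣF_x = 0: no horizontal applied forces, so L_x = 0.

L_x = 0, L_y = 4595 N, R_y = 2485 N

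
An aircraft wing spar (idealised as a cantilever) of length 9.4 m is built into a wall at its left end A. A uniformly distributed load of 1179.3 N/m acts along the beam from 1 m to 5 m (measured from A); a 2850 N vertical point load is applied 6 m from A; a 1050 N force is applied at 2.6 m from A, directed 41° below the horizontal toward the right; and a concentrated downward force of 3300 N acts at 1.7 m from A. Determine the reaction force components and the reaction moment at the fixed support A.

Resultant of the distributed load: 1179.3 × 4 = 4717.2 N at 3 m from A.
ΣF_x = 0: A_x + 1050·cos41° = 0 → A_x = -792.4 N.
ΣF_y = 0: A_y − 1179.3·4 − 2850 − 1050·sin41° − 3300 = 0 → A_y = 11560 N.
ΣM about A: M_A − (1179.3·4)·3 − 2850·6 − 1050·sin41°·2.6 − 3300·1.7 = 0 → M_A = 38650 N·m.

A_x = -792.4 N, A_y = 11560 N, M_A = 38650 N·m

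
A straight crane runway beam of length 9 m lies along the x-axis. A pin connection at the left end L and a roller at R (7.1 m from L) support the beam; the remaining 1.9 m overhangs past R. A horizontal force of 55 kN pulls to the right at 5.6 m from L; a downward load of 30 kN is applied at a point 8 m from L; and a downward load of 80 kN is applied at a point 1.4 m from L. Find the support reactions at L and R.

L_x = -55.00 kN, L_y = 60.42 kN, R_y = 49.58 kN

Taking moments about L: R_y·7.1 − 30·8 − 80·1.4 = 0 → R_y = 352/7.1 = 49.5775 ≈ 49.58 kN.
ΣF_y = 0: L_y + 49.5775 − 30 − 80 = 0 → L_y = 60.42 kN.
ΣF_x = 0: L_x + 55 = 0 → L_x = -55.00 kN.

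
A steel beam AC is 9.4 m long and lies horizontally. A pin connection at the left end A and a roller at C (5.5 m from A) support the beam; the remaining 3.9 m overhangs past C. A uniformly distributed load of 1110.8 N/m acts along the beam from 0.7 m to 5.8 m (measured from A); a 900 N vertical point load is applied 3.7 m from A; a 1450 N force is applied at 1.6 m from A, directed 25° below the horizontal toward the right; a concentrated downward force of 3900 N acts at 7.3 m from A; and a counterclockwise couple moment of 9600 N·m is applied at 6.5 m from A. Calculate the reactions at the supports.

A_x = -1314 N, A_y = 3516 N, C_y = 7562 N

Resultant of the distributed load: 1110.8 × 5.1 = 5665.08 N at 3.25 m from A.
Moments about A: C_y·5.5 − (1110.8·5.1)·3.25 − 900·3.7 − 1450·sin25°·1.6 − 3900·7.3 + 9600 = 0 → C_y = 41592/5.5 = 7562.18 ≈ 7562 N.
ΣF_y = 0: A_y + 7562.18 − 1110.8·5.1 − 900 − 1450·sin25° − 3900 = 0 → A_y = 3516 N.
ΣF_x = 0: A_x + 1450·cos25° = 0 → A_x = -1314 N.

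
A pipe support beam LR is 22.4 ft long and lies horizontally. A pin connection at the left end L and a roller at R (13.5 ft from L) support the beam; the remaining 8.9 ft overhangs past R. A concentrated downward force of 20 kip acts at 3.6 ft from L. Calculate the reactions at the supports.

L_x = 0, L_y = 14.67 kip, R_y = 5.333 kip

Taking moments about L: R_y·13.5 − 20·3.6 = 0 → R_y = 72/13.5 = 5.33333 ≈ 5.333 kip.
ΣF_y = 0: L_y + 5.33333 − 20 = 0 → L_y = 14.67 kip.
ΣF_x = 0: no horizontal applied forces, so L_x = 0.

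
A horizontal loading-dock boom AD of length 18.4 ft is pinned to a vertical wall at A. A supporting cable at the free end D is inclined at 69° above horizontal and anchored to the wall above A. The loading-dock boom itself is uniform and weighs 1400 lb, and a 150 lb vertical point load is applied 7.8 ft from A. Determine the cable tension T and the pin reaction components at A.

T = 817.9 lb, A_x = 293.1 lb, A_y = 786.4 lb

ΣM about A: T·sin69°·18.4 − 1400·9.2 − 150·7.8 = 0 → T = 14050/(18.4·0.93358) = 817.913 ≈ 817.9 lb.
ΣF_x = 0: A_x − T·cos69° = 0 → A_x = 817.913 × 0.358368 = 293.1 lb.
ΣF_y = 0: A_y + T·sin69° − 1400 − 150 = 0 → A_y = 1550 − 817.913 × 0.93358 = 786.4 lb.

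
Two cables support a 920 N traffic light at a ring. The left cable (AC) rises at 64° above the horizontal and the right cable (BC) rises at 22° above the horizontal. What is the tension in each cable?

T_AC = 855.1 N, T_BC = 404.3 N

ΣF_x = 0: −T_AC·cos64° + T_BC·cos22° = 0 → T_BC = 0.472799·T_AC.
ΣF_y = 0: T_AC·sin64° + T_BC·sin22° = 920.
Substitute: T_AC·(0.898794 + 0.472799·0.374607) = 920 → T_AC = 855.092 ≈ 855.1 N.
Then T_BC = 0.472799 × 855.092 = 404.3 N.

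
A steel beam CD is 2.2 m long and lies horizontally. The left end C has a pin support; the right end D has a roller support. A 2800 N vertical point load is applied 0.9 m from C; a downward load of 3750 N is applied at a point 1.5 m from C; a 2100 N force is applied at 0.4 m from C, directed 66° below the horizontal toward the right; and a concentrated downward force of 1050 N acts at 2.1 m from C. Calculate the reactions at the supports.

Taking moments about C: D_y·2.2 − 2800·0.9 − 3750·1.5 − 2100·sin66°·0.4 − 1050·2.1 = 0 → D_y = 11117.4/2.2 = 5053.36 ≈ 5053 N.
ΣF_y = 0: C_y + 5053.36 − 2800 − 3750 − 2100·sin66° − 1050 = 0 → C_y = 4465 N.
ΣF_x = 0: C_x + 2100·cos66° = 0 → C_x = -854.1 N.

C_x = -854.1 N, C_y = 4465 N, D_y = 5053 N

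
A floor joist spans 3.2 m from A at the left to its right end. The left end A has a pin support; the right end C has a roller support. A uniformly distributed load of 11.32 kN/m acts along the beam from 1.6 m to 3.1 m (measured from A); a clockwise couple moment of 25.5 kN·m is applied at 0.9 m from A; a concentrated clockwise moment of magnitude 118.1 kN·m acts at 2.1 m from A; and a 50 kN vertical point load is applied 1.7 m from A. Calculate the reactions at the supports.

Resultant of the distributed load: 11.32 × 1.5 = 16.98 kN at 2.35 m from A.
Moments about A: C_y·3.2 − (11.32·1.5)·2.35 − 25.5 − 118.1 − 50·1.7 = 0 → C_y = 268.503/3.2 = 83.9072 ≈ 83.91 kN.
ΣF_y = 0: A_y + 83.9072 − 11.32·1.5 − 50 = 0 → A_y = -16.93 kN.
ΣF_x = 0: no horizontal applied forces, so A_x = 0.

A_x = 0, A_y = -16.93 kN, C_y = 83.91 kN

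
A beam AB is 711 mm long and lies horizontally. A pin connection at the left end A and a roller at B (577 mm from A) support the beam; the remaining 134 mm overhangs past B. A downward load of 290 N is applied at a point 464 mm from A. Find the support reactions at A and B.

ΣM about A: B_y·577 − 290·464 = 0 → B_y = 134560/577 = 233.206 ≈ 233.2 N.
ΣF_y = 0: A_y + 233.206 − 290 = 0 → A_y = 56.79 N.
ΣF_x = 0: no horizontal applied forces, so A_x = 0.

A_x = 0, A_y = 56.79 N, B_y = 233.2 N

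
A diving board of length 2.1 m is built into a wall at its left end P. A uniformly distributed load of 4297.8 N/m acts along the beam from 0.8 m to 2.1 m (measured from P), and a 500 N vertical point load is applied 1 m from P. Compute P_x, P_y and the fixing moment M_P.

P_x = 0, P_y = 6087 N, M_P = 8601 N·m

Resultant of the distributed load: 4297.8 × 1.3 = 5587.14 N at 1.45 m from P.
ΣF_x = 0: P_x = 0.
ΣF_y = 0: P_y − 4297.8·1.3 − 500 = 0 → P_y = 6087 N.
ΣM about P: M_P − (4297.8·1.3)·1.45 − 500·1 = 0 → M_P = 8601 N·m.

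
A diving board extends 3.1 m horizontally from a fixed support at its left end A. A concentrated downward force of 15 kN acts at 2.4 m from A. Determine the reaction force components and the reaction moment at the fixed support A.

A_x = 0, A_y = 15.00 kN, M_A = 36.00 kN·m

ΣF_x = 0: A_x = 0.
ΣF_y = 0: A_y − 15 = 0 → A_y = 15.00 kN.
ΣM about A: M_A − 15·2.4 = 0 → M_A = 36.00 kN·m.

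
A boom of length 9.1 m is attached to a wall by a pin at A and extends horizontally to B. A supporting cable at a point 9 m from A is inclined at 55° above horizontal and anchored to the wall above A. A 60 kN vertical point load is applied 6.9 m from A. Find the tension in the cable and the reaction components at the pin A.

ΣM about A: T·sin55°·9 − 60·6.9 = 0 → T = 414/(9·0.819152) = 56.1556 ≈ 56.16 kN.
ΣF_x = 0: A_x − T·cos55° = 0 → A_x = 56.1556 × 0.573576 = 32.21 kN.
ΣF_y = 0: A_y + T·sin55° − 60 = 0 → A_y = 60 − 56.1556 × 0.819152 = 14.00 kN.

T = 56.16 kN, A_x = 32.21 kN, A_y = 14.00 kN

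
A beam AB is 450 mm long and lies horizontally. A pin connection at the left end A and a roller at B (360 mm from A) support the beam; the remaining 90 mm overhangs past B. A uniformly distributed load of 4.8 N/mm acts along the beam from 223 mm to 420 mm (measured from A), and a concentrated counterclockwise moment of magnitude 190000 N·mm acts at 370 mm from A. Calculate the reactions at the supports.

A_x = 0, A_y = 628.9 N, B_y = 316.7 N

Resultant of the distributed load: 4.8 × 197 = 945.6 N at 321.5 mm from A.
ΣM about A: B_y·360 − (4.8·197)·321.5 + 190000 = 0 → B_y = 114010.4/360 = 316.696 ≈ 316.7 N.
ΣF_y = 0: A_y + 316.696 − 4.8·197 = 0 → A_y = 628.9 N.
ΣF_x = 0: no horizontal applied forces, so A_x = 0.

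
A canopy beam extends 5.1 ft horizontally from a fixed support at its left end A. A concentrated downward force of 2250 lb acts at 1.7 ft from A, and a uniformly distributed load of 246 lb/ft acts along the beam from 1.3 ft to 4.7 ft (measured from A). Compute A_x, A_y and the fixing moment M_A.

A_x = 0, A_y = 3086 lb, M_A = 6334 lb·ft

Resultant of the distributed load: 246 × 3.4 = 836.4 lb at 3 ft from A.
ΣF_x = 0: A_x = 0.
ΣF_y = 0: A_y − 2250 − 246·3.4 = 0 → A_y = 3086 lb.
ΣM about A: M_A − 2250·1.7 − (246·3.4)·3 = 0 → M_A = 6334 lb·ft.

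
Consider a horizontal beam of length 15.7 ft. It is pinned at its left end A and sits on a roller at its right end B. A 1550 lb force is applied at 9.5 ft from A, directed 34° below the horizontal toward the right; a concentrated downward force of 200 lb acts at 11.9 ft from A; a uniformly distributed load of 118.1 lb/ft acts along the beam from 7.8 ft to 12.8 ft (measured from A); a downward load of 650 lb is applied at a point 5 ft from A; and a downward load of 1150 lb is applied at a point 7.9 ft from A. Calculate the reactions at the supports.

Resultant of the distributed load: 118.1 × 5 = 590.5 lb at 10.3 ft from A.
Taking moments about A: B_y·15.7 − 1550·sin34°·9.5 − 200·11.9 − (118.1·5)·10.3 − 650·5 − 1150·7.9 = 0 → B_y = 29031.3/15.7 = 1849.13 ≈ 1849 lb.
ΣF_y = 0: A_y + 1849.13 − 1550·sin34° − 200 − 118.1·5 − 650 − 1150 = 0 → A_y = 1608 lb.
ΣF_x = 0: A_x + 1550·cos34° = 0 → A_x = -1285 lb.

A_x = -1285 lb, A_y = 1608 lb, B_y = 1849 lb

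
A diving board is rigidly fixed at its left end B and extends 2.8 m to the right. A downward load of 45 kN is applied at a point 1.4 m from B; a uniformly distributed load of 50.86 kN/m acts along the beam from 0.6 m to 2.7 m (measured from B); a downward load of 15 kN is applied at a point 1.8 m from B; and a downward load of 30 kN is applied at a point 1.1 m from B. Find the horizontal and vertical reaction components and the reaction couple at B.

Resultant of the distributed load: 50.86 × 2.1 = 106.806 kN at 1.65 m from B.
ΣF_x = 0: B_x = 0.
ΣF_y = 0: B_y − 45 − 50.86·2.1 − 15 − 30 = 0 → B_y = 196.8 kN.
ΣM about B: M_B − 45·1.4 − (50.86·2.1)·1.65 − 15·1.8 − 30·1.1 = 0 → M_B = 299.2 kN·m.

B_x = 0, B_y = 196.8 kN, M_B = 299.2 kN·m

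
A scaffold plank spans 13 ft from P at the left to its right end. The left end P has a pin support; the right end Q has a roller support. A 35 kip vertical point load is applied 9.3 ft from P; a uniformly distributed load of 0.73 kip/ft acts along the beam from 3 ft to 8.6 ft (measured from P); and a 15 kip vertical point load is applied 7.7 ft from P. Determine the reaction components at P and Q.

P_x = 0, P_y = 18.34 kip, Q_y = 35.75 kip

Resultant of the distributed load: 0.73 × 5.6 = 4.088 kip at 5.8 ft from P.
ΣM about P: Q_y·13 − 35·9.3 − (0.73·5.6)·5.8 − 15·7.7 = 0 → Q_y = 464.7104/13 = 35.747 ≈ 35.75 kip.
ΣF_y = 0: P_y + 35.747 − 35 − 0.73·5.6 − 15 = 0 → P_y = 18.34 kip.
ΣF_x = 0: no horizontal applied forces, so P_x = 0.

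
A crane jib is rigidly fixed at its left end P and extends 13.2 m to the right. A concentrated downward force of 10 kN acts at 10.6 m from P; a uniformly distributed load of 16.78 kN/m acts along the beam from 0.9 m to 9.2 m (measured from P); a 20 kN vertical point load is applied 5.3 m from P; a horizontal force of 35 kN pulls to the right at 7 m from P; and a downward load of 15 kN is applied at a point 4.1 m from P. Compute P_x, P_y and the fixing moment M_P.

Resultant of the distributed load: 16.78 × 8.3 = 139.274 kN at 5.05 m from P.
ΣF_x = 0: P_x + 35 = 0 → P_x = -35.00 kN.
ΣF_y = 0: P_y − 10 − 16.78·8.3 − 20 − 15 = 0 → P_y = 184.3 kN.
ΣM about P: M_P − 10·10.6 − (16.78·8.3)·5.05 − 20·5.3 − 15·4.1 = 0 → M_P = 976.8 kN·m.

P_x = -35.00 kN, P_y = 184.3 kN, M_P = 976.8 kN·m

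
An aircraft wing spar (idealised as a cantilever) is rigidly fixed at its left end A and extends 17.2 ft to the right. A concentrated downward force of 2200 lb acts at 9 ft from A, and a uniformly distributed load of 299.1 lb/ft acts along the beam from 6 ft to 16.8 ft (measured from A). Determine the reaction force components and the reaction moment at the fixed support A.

Resultant of the distributed load: 299.1 × 10.8 = 3230.28 lb at 11.4 ft from A.
ΣF_x = 0: A_x = 0.
ΣF_y = 0: A_y − 2200 − 299.1·10.8 = 0 → A_y = 5430 lb.
ΣM about A: M_A − 2200·9 − (299.1·10.8)·11.4 = 0 → M_A = 56630 lb·ft.

A_x = 0, A_y = 5430 lb, M_A = 56630 lb·ft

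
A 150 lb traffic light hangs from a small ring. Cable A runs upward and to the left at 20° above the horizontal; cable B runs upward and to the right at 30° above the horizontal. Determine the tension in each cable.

ΣF_x = 0: −T_A·cos20° + T_B·cos30° = 0 → T_B = 1.08506·T_A.
ΣF_y = 0: T_A·sin20° + T_B·sin30° = 150.
Substitute: T_A·(0.34202 + 1.08506·0.5) = 150 → T_A = 169.578 ≈ 169.6 lb.
Then T_B = 1.08506 × 169.578 = 184.0 lb.

T_A = 169.6 lb, T_B = 184.0 lb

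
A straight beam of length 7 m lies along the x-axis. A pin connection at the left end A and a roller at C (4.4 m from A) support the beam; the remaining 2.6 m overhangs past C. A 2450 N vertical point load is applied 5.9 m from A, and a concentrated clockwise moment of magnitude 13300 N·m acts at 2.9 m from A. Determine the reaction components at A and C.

ΣM about A: C_y·4.4 − 2450·5.9 − 13300 = 0 → C_y = 27755/4.4 = 6307.95 ≈ 6308 N.
ΣF_y = 0: A_y + 6307.95 − 2450 = 0 → A_y = -3858 N.
ΣF_x = 0: no horizontal applied forces, so A_x = 0.

A_x = 0, A_y = -3858 N, C_y = 6308 N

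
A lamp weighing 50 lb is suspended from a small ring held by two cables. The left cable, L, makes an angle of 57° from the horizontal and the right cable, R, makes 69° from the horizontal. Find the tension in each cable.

T_L = 22.15 lb, T_R = 33.66 lb

ΣF_x = 0: −T_L·cos57° + T_R·cos69° = 0 → T_R = 1.51978·T_L.
ΣF_y = 0: T_L·sin57° + T_R·sin69° = 50.
Substitute: T_L·(0.838671 + 1.51978·0.93358) = 50 → T_L = 22.1483 ≈ 22.15 lb.
Then T_R = 1.51978 × 22.1483 = 33.66 lb.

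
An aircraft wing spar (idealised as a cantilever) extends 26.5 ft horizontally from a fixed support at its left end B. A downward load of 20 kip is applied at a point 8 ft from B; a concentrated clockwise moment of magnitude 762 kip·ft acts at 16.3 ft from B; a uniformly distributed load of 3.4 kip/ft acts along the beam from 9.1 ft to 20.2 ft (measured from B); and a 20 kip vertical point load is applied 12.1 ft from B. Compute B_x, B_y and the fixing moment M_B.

Resultant of the distributed load: 3.4 × 11.1 = 37.74 kip at 14.65 ft from B.
ΣF_x = 0: B_x = 0.
ΣF_y = 0: B_y − 20 − 3.4·11.1 − 20 = 0 → B_y = 77.74 kip.
ΣM about B: M_B − 20·8 − 762 − (3.4·11.1)·14.65 − 20·12.1 = 0 → M_B = 1717 kip·ft.

B_x = 0, B_y = 77.74 kip, M_B = 1717 kip·ft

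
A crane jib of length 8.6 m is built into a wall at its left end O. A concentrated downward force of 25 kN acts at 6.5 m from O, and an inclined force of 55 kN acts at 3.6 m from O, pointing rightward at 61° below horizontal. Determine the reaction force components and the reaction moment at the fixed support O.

ΣF_x = 0: O_x + 55·cos61° = 0 → O_x = -26.66 kN.
ΣF_y = 0: O_y − 25 − 55·sin61° = 0 → O_y = 73.10 kN.
ΣM about O: M_O − 25·6.5 − 55·sin61°·3.6 = 0 → M_O = 335.7 kN·m.

O_x = -26.66 kN, O_y = 73.10 kN, M_O = 335.7 kN·m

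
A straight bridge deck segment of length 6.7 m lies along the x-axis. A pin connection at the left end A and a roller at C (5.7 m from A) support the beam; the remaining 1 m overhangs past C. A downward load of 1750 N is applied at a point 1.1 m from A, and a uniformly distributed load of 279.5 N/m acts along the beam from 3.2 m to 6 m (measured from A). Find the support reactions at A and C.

A_x = 0, A_y = 1563 N, C_y = 969.3 N

Resultant of the distributed load: 279.5 × 2.8 = 782.6 N at 4.6 m from A.
Taking moments about A: C_y·5.7 − 1750·1.1 − (279.5·2.8)·4.6 = 0 → C_y = 5524.96/5.7 = 969.291 ≈ 969.3 N.
ΣF_y = 0: A_y + 969.291 − 1750 − 279.5·2.8 = 0 → A_y = 1563 N.
ΣF_x = 0: no horizontal applied forces, so A_x = 0.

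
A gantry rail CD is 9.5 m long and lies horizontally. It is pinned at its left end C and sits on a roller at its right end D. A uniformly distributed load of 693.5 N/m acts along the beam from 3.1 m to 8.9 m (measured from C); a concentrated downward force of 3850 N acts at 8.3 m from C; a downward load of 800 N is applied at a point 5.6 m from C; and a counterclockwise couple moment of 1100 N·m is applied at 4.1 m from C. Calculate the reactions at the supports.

C_x = 0, C_y = 2412 N, D_y = 6260 N

Resultant of the distributed load: 693.5 × 5.8 = 4022.3 N at 6 m from C.
Moments about C: D_y·9.5 − (693.5·5.8)·6 − 3850·8.3 − 800·5.6 + 1100 = 0 → D_y = 59468.8/9.5 = 6259.87 ≈ 6260 N.
ΣF_y = 0: C_y + 6259.87 − 693.5·5.8 − 3850 − 800 = 0 → C_y = 2412 N.
ΣF_x = 0: no horizontal applied forces, so C_x = 0.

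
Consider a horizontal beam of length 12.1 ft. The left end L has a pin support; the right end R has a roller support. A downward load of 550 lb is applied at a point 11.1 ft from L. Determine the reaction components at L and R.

Moments about L: R_y·12.1 − 550·11.1 = 0 → R_y = 6105/12.1 = 504.545 ≈ 504.5 lb.
ΣF_y = 0: L_y + 504.545 − 550 = 0 → L_y = 45.45 lb.
ΣF_x = 0: no horizontal applied forces, so L_x = 0.

L_x = 0, L_y = 45.45 lb, R_y = 504.5 lb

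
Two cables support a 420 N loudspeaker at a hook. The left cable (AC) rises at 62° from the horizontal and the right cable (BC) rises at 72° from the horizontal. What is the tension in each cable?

ΣF_x = 0: −T_AC·cos62° + T_BC·cos72° = 0 → T_BC = 1.51924·T_AC.
ΣF_y = 0: T_AC·sin62° + T_BC·sin72° = 420.
Substitute: T_AC·(0.882948 + 1.51924·0.951057) = 420 → T_AC = 180.425 ≈ 180.4 N.
Then T_BC = 1.51924 × 180.425 = 274.1 N.

T_AC = 180.4 N, T_BC = 274.1 N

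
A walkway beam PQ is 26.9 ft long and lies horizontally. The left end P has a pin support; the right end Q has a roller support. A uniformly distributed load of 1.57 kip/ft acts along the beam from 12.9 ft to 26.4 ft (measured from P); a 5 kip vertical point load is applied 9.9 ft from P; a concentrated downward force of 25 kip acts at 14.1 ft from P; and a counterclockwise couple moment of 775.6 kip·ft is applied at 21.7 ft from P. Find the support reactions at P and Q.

P_x = 0, P_y = 49.60 kip, Q_y = 1.594 kip

Resultant of the distributed load: 1.57 × 13.5 = 21.195 kip at 19.65 ft from P.
Moments about P: Q_y·26.9 − (1.57·13.5)·19.65 − 5·9.9 − 25·14.1 + 775.6 = 0 → Q_y = 42.88175/26.9 = 1.59412 ≈ 1.594 kip.
ΣF_y = 0: P_y + 1.59412 − 1.57·13.5 − 5 − 25 = 0 → P_y = 49.60 kip.
ΣF_x = 0: no horizontal applied forces, so P_x = 0.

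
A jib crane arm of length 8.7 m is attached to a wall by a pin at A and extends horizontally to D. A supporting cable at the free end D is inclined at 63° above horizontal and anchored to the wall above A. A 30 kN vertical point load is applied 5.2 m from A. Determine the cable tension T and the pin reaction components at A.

T = 20.12 kN, A_x = 9.136 kN, A_y = 12.07 kN

ΣM about A: T·sin63°·8.7 − 30·5.2 = 0 → T = 156/(8.7·0.891007) = 20.1245 ≈ 20.12 kN.
ΣF_x = 0: A_x − T·cos63° = 0 → A_x = 20.1245 × 0.45399 = 9.136 kN.
ΣF_y = 0: A_y + T·sin63° − 30 = 0 → A_y = 30 − 20.1245 × 0.891007 = 12.07 kN.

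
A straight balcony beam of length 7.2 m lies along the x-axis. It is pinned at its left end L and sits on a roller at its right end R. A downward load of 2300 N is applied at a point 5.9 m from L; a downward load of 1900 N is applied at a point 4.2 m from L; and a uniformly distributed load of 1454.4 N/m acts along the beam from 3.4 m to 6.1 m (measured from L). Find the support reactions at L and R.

L_x = 0, L_y = 2543 N, R_y = 5584 N

Resultant of the distributed load: 1454.4 × 2.7 = 3926.88 N at 4.75 m from L.
Moments about L: R_y·7.2 − 2300·5.9 − 1900·4.2 − (1454.4·2.7)·4.75 = 0 → R_y = 40202.68/7.2 = 5583.71 ≈ 5584 N.
ΣF_y = 0: L_y + 5583.71 − 2300 − 1900 − 1454.4·2.7 = 0 → L_y = 2543 N.
ΣF_x = 0: no horizontal applied forces, so L_x = 0.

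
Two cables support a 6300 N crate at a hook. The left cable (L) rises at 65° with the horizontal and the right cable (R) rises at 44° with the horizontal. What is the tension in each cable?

ΣF_x = 0: −T_L·cos65° + T_R·cos44° = 0 → T_R = 0.587509·T_L.
ΣF_y = 0: T_L·sin65° + T_R·sin44° = 6300.
Substitute: T_L·(0.906308 + 0.587509·0.694658) = 6300 → T_L = 4792.97 ≈ 4793 N.
Then T_R = 0.587509 × 4792.97 = 2816 N.

T_L = 4793 N, T_R = 2816 N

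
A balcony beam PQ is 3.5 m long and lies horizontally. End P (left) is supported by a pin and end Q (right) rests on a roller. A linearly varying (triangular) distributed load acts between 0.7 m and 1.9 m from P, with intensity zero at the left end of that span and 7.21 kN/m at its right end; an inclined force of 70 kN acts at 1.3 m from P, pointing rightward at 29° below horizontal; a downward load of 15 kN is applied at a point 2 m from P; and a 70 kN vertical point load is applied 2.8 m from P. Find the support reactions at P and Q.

Resultant of the triangular load: ½ × 7.21 × 1.2 = 4.326 kN, acting at 1.5 m from P (one-third of the span from the peak).
Taking moments about P: Q_y·3.5 − (½·7.21·1.2)·1.5 − 70·sin29°·1.3 − 15·2 − 70·2.8 = 0 → Q_y = 276.607/3.5 = 79.0306 ≈ 79.03 kN.
ΣF_y = 0: P_y + 79.0306 − ½·7.21·1.2 − 70·sin29° − 15 − 70 = 0 → P_y = 44.23 kN.
ΣF_x = 0: P_x + 70·cos29° = 0 → P_x = -61.22 kN.

P_x = -61.22 kN, P_y = 44.23 kN, Q_y = 79.03 kN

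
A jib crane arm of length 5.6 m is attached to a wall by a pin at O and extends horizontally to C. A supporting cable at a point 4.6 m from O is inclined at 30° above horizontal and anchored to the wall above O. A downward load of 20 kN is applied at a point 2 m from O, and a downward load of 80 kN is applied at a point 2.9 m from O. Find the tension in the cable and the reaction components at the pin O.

T = 118.3 kN, O_x = 102.4 kN, O_y = 40.87 kN

ΣM about O: T·sin30°·4.6 − 20·2 − 80·2.9 = 0 → T = 272/(4.6·0.5) = 118.261 ≈ 118.3 kN.
ΣF_x = 0: O_x − T·cos30° = 0 → O_x = 118.261 × 0.866025 = 102.4 kN.
ΣF_y = 0: O_y + T·sin30° − 20 − 80 = 0 → O_y = 100 − 118.261 × 0.5 = 40.87 kN.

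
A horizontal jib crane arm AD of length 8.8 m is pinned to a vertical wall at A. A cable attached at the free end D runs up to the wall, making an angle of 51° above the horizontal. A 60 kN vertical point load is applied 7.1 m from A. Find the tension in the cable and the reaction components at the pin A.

T = 62.29 kN, A_x = 39.20 kN, A_y = 11.59 kN

ΣM about A: T·sin51°·8.8 − 60·7.1 = 0 → T = 426/(8.8·0.777146) = 62.2909 ≈ 62.29 kN.
ΣF_x = 0: A_x − T·cos51° = 0 → A_x = 62.2909 × 0.62932 = 39.20 kN.
ΣF_y = 0: A_y + T·sin51° − 60 = 0 → A_y = 60 − 62.2909 × 0.777146 = 11.59 kN.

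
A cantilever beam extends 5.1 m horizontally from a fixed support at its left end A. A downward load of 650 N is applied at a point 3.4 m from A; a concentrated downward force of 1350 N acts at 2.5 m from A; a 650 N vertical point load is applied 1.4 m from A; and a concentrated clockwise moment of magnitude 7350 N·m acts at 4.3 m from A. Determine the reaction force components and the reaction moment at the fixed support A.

A_x = 0, A_y = 2650 N, M_A = 13840 N·m

ΣF_x = 0: A_x = 0.
ΣF_y = 0: A_y − 650 − 1350 − 650 = 0 → A_y = 2650 N.
ΣM about A: M_A − 650·3.4 − 1350·2.5 − 650·1.4 − 7350 = 0 → M_A = 13840 N·m.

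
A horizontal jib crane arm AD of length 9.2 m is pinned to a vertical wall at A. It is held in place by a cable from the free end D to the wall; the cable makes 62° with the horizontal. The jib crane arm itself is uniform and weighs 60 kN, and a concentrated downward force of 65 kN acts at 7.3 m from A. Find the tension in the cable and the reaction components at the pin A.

T = 92.39 kN, A_x = 43.37 kN, A_y = 43.42 kN

ΣM about A: T·sin62°·9.2 − 60·4.6 − 65·7.3 = 0 → T = 750.5/(9.2·0.882948) = 92.3906 ≈ 92.39 kN.
ΣF_x = 0: A_x − T·cos62° = 0 → A_x = 92.3906 × 0.469472 = 43.37 kN.
ΣF_y = 0: A_y + T·sin62° − 60 − 65 = 0 → A_y = 125 − 92.3906 × 0.882948 = 43.42 kN.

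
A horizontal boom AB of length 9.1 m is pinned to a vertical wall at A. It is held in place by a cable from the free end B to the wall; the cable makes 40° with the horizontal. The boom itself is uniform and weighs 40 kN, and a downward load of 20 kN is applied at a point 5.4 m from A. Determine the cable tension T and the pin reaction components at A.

ΣM about A: T·sin40°·9.1 − 40·4.55 − 20·5.4 = 0 → T = 290/(9.1·0.642788) = 49.578 ≈ 49.58 kN.
ΣF_x = 0: A_x − T·cos40° = 0 → A_x = 49.578 × 0.766044 = 37.98 kN.
ΣF_y = 0: A_y + T·sin40° − 40 − 20 = 0 → A_y = 60 − 49.578 × 0.642788 = 28.13 kN.

T = 49.58 kN, A_x = 37.98 kN, A_y = 28.13 kN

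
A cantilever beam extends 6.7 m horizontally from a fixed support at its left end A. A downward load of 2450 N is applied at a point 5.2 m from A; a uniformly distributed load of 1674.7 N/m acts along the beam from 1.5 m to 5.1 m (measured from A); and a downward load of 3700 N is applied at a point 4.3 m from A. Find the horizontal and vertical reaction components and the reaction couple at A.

A_x = 0, A_y = 12180 N, M_A = 48550 N·m

Resultant of the distributed load: 1674.7 × 3.6 = 6028.92 N at 3.3 m from A.
ΣF_x = 0: A_x = 0.
ΣF_y = 0: A_y − 2450 − 1674.7·3.6 − 3700 = 0 → A_y = 12180 N.
ΣM about A: M_A − 2450·5.2 − (1674.7·3.6)·3.3 − 3700·4.3 = 0 → M_A = 48550 N·m.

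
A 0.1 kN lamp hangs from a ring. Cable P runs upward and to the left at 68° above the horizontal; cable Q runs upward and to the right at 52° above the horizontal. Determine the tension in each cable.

T_P = 0.07109 kN, T_Q = 0.04326 kN

ΣF_x = 0: −T_P·cos68° + T_Q·cos52° = 0 → T_Q = 0.608462·T_P.
ΣF_y = 0: T_P·sin68° + T_Q·sin52° = 0.1.
Substitute: T_P·(0.927184 + 0.608462·0.788011) = 0.1 → T_P = 0.0710904 ≈ 0.07109 kN.
Then T_Q = 0.608462 × 0.0710904 = 0.04326 kN.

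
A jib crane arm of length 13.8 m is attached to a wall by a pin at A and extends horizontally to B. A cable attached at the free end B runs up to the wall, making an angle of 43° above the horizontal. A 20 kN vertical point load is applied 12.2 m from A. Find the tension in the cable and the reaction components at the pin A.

ΣM about A: T·sin43°·13.8 − 20·12.2 = 0 → T = 244/(13.8·0.681998) = 25.9255 ≈ 25.93 kN.
ΣF_x = 0: A_x − T·cos43° = 0 → A_x = 25.9255 × 0.731354 = 18.96 kN.
ΣF_y = 0: A_y + T·sin43° − 20 = 0 → A_y = 20 − 25.9255 × 0.681998 = 2.319 kN.

T = 25.93 kN, A_x = 18.96 kN, A_y = 2.319 kN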